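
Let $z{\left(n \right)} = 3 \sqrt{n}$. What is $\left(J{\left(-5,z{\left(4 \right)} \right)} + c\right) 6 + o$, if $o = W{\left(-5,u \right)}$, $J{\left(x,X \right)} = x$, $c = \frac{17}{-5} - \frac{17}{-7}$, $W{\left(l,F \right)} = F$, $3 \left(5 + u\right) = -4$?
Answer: $- \frac{4427}{105} \approx -42.162$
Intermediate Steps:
$u = - \frac{19}{3}$ ($u = -5 + \frac{1}{3} \left(-4\right) = -5 - \frac{4}{3} = - \frac{19}{3} \approx -6.3333$)
$c = - \frac{34}{35}$ ($c = 17 \left(- \frac{1}{5}\right) - - \frac{17}{7} = - \frac{17}{5} + \frac{17}{7} = - \frac{34}{35} \approx -0.97143$)
$o = - \frac{19}{3} \approx -6.3333$
$\left(J{\left(-5,z{\left(4 \right)} \right)} + c\right) 6 + o = \left(-5 - \frac{34}{35}\right) 6 - \frac{19}{3} = \left(- \frac{209}{35}\right) 6 - \frac{19}{3} = - \frac{1254}{35} - \frac{19}{3} = - \frac{4427}{105}$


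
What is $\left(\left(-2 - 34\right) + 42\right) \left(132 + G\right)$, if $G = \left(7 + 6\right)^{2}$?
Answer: $1806$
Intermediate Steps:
$G = 169$ ($G = 13^{2} = 169$)
$\left(\left(-2 - 34\right) + 42\right) \left(132 + G\right) = \left(\left(-2 - 34\right) + 42\right) \left(132 + 169\right) = \left(-36 + 42\right) 301 = 6 \cdot 301 = 1806$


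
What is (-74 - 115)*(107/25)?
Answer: -20223/25 ≈ -808.92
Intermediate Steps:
(-74 - 115)*(107/25) = -20223/25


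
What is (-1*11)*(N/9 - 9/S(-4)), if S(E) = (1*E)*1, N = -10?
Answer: -451/36 ≈ -12.528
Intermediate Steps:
S(E) = E (S(E) = E*1 = E)
(-1*11)*(N/9 - 9/S(-4)) = (-1*11)*(-10/9 - 9/(-4)) = -11*(-10*⅑ - 9*(-¼)) = -11*(-10/9 + 9/4) = -11*41/36 = -451/36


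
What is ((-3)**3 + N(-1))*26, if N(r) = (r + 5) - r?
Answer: -572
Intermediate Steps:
N(r) = 5 (N(r) = (5 + r) - r = 5)
((-3)**3 + N(-1))*26 = ((-3)**3 + 5)*26 = (-27 + 5)*26 = -22*26 = -572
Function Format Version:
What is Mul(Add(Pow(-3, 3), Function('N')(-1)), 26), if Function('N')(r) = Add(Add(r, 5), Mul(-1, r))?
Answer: -572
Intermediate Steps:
Function('N')(r) = 5 (Function('N')(r) = Add(Add(5, r), Mul(-1, r)) = 5)
Mul(Add(Pow(-3, 3), Function('N')(-1)), 26) = Mul(Add(Pow(-3, 3), 5), 26) = Mul(Add(-27, 5), 26) = Mul(-22, 26) = -572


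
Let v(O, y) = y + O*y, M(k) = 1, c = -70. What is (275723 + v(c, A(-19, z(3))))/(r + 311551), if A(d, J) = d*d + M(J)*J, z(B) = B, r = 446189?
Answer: 250607/757740 ≈ 0.33073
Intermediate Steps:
A(d, J) = J + d² (A(d, J) = d*d + 1*J = d² + J = J + d²)
(275723 + v(c, A(-19, z(3))))/(r + 311551) = (275723 + (3 + (-19)²)*(1 - 70))/(446189 + 311551) = (275723 + (3 + 361)*(-69))/757740 = (275723 + 364*(-69))*(1/757740) = (275723 - 25116)*(1/757740) = 250607*(1/757740) = 250607/757740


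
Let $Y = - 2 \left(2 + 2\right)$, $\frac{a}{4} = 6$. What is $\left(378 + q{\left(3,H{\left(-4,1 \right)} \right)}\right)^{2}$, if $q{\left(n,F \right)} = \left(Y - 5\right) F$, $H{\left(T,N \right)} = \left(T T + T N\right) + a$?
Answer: $8100$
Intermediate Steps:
$a = 24$ ($a = 4 \cdot 6 = 24$)
$Y = -8$ ($Y = \left(-2\right) 4 = -8$)
$H{\left(T,N \right)} = 24 + T^{2} + N T$ ($H{\left(T,N \right)} = \left(T T + T N\right) + 24 = \left(T^{2} + N T\right) + 24 = 24 + T^{2} + N T$)
$q{\left(n,F \right)} = - 13 F$ ($q{\left(n,F \right)} = \left(-8 - 5\right) F = - 13 F$)
$\left(378 + q{\left(3,H{\left(-4,1 \right)} \right)}\right)^{2} = \left(378 - 13 \left(24 + \left(-4\right)^{2} + 1 \left(-4\right)\right)\right)^{2} = \left(378 - 13 \left(24 + 16 - 4\right)\right)^{2} = \left(378 - 468\right)^{2} = \left(-90\right)^{2} = 8100$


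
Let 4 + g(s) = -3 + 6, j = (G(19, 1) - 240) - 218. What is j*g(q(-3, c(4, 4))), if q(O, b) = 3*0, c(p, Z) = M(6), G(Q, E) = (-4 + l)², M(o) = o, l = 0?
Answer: 442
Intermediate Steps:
G(Q, E) = 16 (G(Q, E) = (-4 + 0)² = (-4)² = 16)
c(p, Z) = 6
q(O, b) = 0
j = -442 (j = (16 - 240) - 218 = -224 - 218 = -442)
g(s) = -1 (g(s) = -4 + (-3 + 6) = -4 + 3 = -1)
j*g(q(-3, c(4, 4))) = -442*(-1) = 442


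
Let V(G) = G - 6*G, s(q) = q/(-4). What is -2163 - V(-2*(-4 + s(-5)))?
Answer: -4271/2 ≈ -2135.5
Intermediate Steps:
s(q) = -q/4 (s(q) = q*(-1/4) = -q/4)
V(G) = -5*G
-2163 - V(-2*(-4 + s(-5))) = -2163 - (-5)*(-2*(-4 - 1/4*(-5))) = -2163 - (-5)*(-2*(-4 + 5/4)) = -2163 - (-5)*(-2*(-11/4)) = -2163 - (-5)*11/2 = -2163 - 1*(-55/2) = -2163 + 55/2 = -4271/2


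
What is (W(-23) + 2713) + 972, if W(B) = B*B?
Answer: 4214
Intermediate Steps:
W(B) = B²
(W(-23) + 2713) + 972 = ((-23)² + 2713) + 972 = (529 + 2713) + 972 = 3242 + 972 = 4214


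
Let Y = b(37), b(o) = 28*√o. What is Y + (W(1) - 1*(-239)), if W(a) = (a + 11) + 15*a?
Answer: 266 + 28*√37 ≈ 436.32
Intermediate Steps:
Y = 28*√37 ≈ 170.32
W(a) = 11 + 16*a (W(a) = (11 + a) + 15*a = 11 + 16*a)
Y + (W(1) - 1*(-239)) = 28*√37 + ((11 + 16*1) - 1*(-239)) = 28*√37 + ((11 + 16) + 239) = 28*√37 + (27 + 239) = 28*√37 + 266 = 266 + 28*√37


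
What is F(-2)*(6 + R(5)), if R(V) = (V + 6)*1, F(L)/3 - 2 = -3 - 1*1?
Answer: -102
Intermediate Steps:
F(L) = -6 (F(L) = 6 + 3*(-3 - 1*1) = 6 + 3*(-3 - 1) = 6 + 3*(-4) = 6 - 12 = -6)
R(V) = 6 + V (R(V) = (6 + V)*1 = 6 + V)
F(-2)*(6 + R(5)) = -6*(6 + (6 + 5)) = -6*(6 + 11) = -6*17 = -102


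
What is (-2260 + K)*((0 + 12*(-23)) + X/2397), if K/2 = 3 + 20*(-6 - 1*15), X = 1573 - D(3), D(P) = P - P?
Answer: 120119818/141 ≈ 8.5191e+5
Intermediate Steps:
D(P) = 0
X = 1573 (X = 1573 - 1*0 = 1573 + 0 = 1573)
K = -834 (K = 2*(3 + 20*(-6 - 1*15)) = 2*(3 + 20*(-6 - 15)) = 2*(3 + 20*(-21)) = 2*(3 - 420) = 2*(-417) = -834)
(-2260 + K)*((0 + 12*(-23)) + X/2397) = (-2260 - 834)*((0 + 12*(-23)) + 1573/2397) = -3094*((0 - 276) + 1573*(1/2397)) = -3094*(-276 + 1573/2397) = -3094*(-659999/2397) = 120119818/141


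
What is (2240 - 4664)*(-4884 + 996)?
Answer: 9424512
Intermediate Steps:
(2240 - 4664)*(-4884 + 996) = -2424*(-3888) = 9424512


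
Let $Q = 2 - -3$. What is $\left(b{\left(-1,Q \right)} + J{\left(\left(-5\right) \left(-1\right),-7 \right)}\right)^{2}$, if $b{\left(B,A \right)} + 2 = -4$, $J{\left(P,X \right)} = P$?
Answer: $1$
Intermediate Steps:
$Q = 5$ ($Q = 2 + 3 = 5$)
$b{\left(B,A \right)} = -6$ ($b{\left(B,A \right)} = -2 - 4 = -6$)
$\left(b{\left(-1,Q \right)} + J{\left(\left(-5\right) \left(-1\right),-7 \right)}\right)^{2} = \left(-6 - -5\right)^{2} = \left(-6 + 5\right)^{2} = \left(-1\right)^{2} = 1$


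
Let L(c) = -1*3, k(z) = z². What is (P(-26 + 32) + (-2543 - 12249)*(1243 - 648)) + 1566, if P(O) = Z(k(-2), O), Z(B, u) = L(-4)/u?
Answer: -17599349/2 ≈ -8.7997e+6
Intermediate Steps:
L(c) = -3
Z(B, u) = -3/u
P(O) = -3/O
(P(-26 + 32) + (-2543 - 12249)*(1243 - 648)) + 1566 = (-3/(-26 + 32) + (-2543 - 12249)*(1243 - 648)) + 1566 = (-3/6 - 14792*595) + 1566 = (-3*⅙ - 8801240) + 1566 = (-½ - 8801240) + 1566 = -17602481/2 + 1566 = -17599349/2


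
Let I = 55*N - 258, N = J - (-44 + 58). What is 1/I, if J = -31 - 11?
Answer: -1/3338 ≈ -0.00029958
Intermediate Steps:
J = -42
N = -56 (N = -42 - (-44 + 58) = -42 - 1*14 = -42 - 14 = -56)
I = -3338 (I = 55*(-56) - 258 = -3080 - 258 = -3338)
1/I = 1/(-3338) = -1/3338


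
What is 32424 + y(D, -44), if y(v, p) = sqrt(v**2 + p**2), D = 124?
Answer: 32424 + 4*sqrt(1082) ≈ 32556.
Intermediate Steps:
y(v, p) = sqrt(p**2 + v**2)
32424 + y(D, -44) = 32424 + sqrt((-44)**2 + 124**2) = 32424 + sqrt(1936 + 15376) = 32424 + sqrt(17312) = 32424 + 4*sqrt(1082)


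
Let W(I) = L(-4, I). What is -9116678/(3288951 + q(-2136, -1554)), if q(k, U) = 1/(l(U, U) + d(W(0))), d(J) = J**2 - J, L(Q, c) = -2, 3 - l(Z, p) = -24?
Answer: -150425187/54267692 ≈ -2.7719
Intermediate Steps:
l(Z, p) = 27 (l(Z, p) = 3 - 1*(-24) = 3 + 24 = 27)
W(I) = -2
q(k, U) = 1/33 (q(k, U) = 1/(27 - 2*(-1 - 2)) = 1/(27 - 2*(-3)) = 1/(27 + 6) = 1/33)
-9116678/(3288951 + q(-2136, -1554)) = -9116678/(3288951 + 1/33) = -9116678/108535384/33 = -9116678*33/108535384 = -150425187/54267692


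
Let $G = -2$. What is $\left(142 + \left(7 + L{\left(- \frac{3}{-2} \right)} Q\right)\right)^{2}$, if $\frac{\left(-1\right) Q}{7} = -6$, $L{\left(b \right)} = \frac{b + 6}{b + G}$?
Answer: $231361$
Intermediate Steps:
$L{\left(b \right)} = \frac{6 + b}{-2 + b}$ ($L{\left(b \right)} = \frac{b + 6}{b - 2} = \frac{6 + b}{-2 + b}$)
$Q = 42$ ($Q = \left(-7\right) \left(-6\right) = 42$)
$\left(142 + \left(7 + L{\left(- \frac{3}{-2} \right)} Q\right)\right)^{2} = \left(142 + \left(7 + \frac{6 - \frac{3}{-2}}{-2 - \frac{3}{-2}} \cdot 42\right)\right)^{2} = \left(142 + \left(7 + \frac{6 - - \frac{3}{2}}{-2 - - \frac{3}{2}} \cdot 42\right)\right)^{2} = \left(142 + \left(7 + \frac{6 + \frac{3}{2}}{-2 + \frac{3}{2}} \cdot 42\right)\right)^{2} = \left(142 + \left(7 + \frac{1}{- \frac{1}{2}} \cdot \frac{15}{2} \cdot 42\right)\right)^{2} = \left(142 + \left(7 + \left(-2\right) \frac{15}{2} \cdot 42\right)\right)^{2} = \left(142 + \left(7 - 630\right)\right)^{2} = \left(142 - 623\right)^{2} = \left(-481\right)^{2} = 231361$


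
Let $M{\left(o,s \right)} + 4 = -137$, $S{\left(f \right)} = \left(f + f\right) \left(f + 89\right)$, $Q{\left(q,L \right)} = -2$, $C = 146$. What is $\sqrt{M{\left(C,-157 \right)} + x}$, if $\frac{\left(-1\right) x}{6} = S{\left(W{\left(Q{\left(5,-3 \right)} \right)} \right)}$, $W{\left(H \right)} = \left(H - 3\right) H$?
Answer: $i \sqrt{12021} \approx 109.64 i$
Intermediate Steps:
$W{\left(H \right)} = H \left(-3 + H\right)$ ($W{\left(H \right)} = \left(-3 + H\right) H = H \left(-3 + H\right)$)
$S{\left(f \right)} = 2 f \left(89 + f\right)$
$x = -11880$ ($x = - 6 \cdot 2 \left(- 2 \left(-3 - 2\right)\right) \left(89 - 2 \left(-3 - 2\right)\right) = - 6 \cdot 2 \left(\left(-2\right) \left(-5\right)\right) \left(89 - -10\right) = - 6 \cdot 2 \cdot 10 \left(89 + 10\right) = - 6 \cdot 2 \cdot 10 \cdot 99 = \left(-6\right) 1980 = -11880$)
$M{\left(o,s \right)} = -141$ ($M{\left(o,s \right)} = -4 - 137 = -141$)
$\sqrt{M{\left(C,-157 \right)} + x} = \sqrt{-141 - 11880} = \sqrt{-12021} = i \sqrt{12021}$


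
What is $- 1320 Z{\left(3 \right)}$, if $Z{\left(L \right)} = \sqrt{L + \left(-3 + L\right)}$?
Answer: $- 1320 \sqrt{3} \approx -2286.3$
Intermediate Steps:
$Z{\left(L \right)} = \sqrt{-3 + 2 L}$
$- 1320 Z{\left(3 \right)} = - 1320 \sqrt{-3 + 2 \cdot 3} = - 1320 \sqrt{-3 + 6} = - 1320 \sqrt{3}$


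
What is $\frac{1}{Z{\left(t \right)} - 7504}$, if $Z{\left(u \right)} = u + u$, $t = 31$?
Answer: $- \frac{1}{7442} \approx -0.00013437$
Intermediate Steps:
$Z{\left(u \right)} = 2 u$
$\frac{1}{Z{\left(t \right)} - 7504} = \frac{1}{2 \cdot 31 - 7504} = \frac{1}{62 - 7504} = \frac{1}{-7442} = - \frac{1}{7442}$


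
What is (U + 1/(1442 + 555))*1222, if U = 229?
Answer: 558837708/1997 ≈ 2.7984e+5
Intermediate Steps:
(U + 1/(1442 + 555))*1222 = (229 + 1/(1442 + 555))*1222 = (229 + 1/1997)*1222 = (457314/1997)*1222 = 558837708/1997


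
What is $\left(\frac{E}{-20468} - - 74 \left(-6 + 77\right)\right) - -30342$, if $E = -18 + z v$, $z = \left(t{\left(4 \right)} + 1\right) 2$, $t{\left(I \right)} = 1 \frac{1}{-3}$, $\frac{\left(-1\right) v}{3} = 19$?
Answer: $\frac{364289511}{10234} \approx 35596.0$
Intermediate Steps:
$v = -57$ ($v = \left(-3\right) 19 = -57$)
$t{\left(I \right)} = - \frac{1}{3}$ ($t{\left(I \right)} = 1 \left(- \frac{1}{3}\right) = - \frac{1}{3}$)
$z = \frac{4}{3}$ ($z = \left(- \frac{1}{3} + 1\right) 2 = \frac{2}{3} \cdot 2 = \frac{4}{3} \approx 1.3333$)
$E = -94$ ($E = -18 + \frac{4}{3} \left(-57\right) = -18 - 76 = -94$)
$\left(\frac{E}{-20468} - - 74 \left(-6 + 77\right)\right) - -30342 = \left(- \frac{94}{-20468} - - 74 \left(-6 + 77\right)\right) - -30342 = \left(\left(-94\right) \left(- \frac{1}{20468}\right) - \left(-74\right) 71\right) + 30342 = \left(\frac{47}{10234} - -5254\right) + 30342 = \left(\frac{47}{10234} + 5254\right) + 30342 = \frac{53769483}{10234} + 30342 = \frac{364289511}{10234}$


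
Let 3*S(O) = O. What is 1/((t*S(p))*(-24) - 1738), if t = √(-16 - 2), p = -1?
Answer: -869/1510898 - 6*I*√2/755449 ≈ -0.00057516 - 1.1232e-5*I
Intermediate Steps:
S(O) = O/3
t = 3*I*√2 (t = √(-18) = 3*I*√2 ≈ 4.2426*I)
1/((t*S(p))*(-24) - 1738) = 1/(((3*I*√2)*((⅓)*(-1)))*(-24) - 1738) = 1/(((3*I*√2)*(-⅓))*(-24) - 1738) = 1/(-I*√2*(-24) - 1738) = 1/(24*I*√2 - 1738) = 1/(-1738 + 24*I*√2)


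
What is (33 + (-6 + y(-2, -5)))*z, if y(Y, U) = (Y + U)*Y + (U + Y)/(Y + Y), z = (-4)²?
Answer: 684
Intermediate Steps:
z = 16
y(Y, U) = Y*(U + Y) + (U + Y)/(2*Y) (y(Y, U) = (U + Y)*Y + (U + Y)/((2*Y)) = Y*(U + Y) + (U + Y)*(1/(2*Y)) = Y*(U + Y) + (U + Y)/(2*Y))
(33 + (-6 + y(-2, -5)))*z = (33 + (-6 + (½ + (-2)² - 5*(-2) + (½)*(-5)/(-2))))*16 = (33 + (-6 + (½ + 4 + 10 + (½)*(-5)*(-½))))*16 = (33 + (-6 + (½ + 4 + 10 + 5/4)))*16 = (33 + (-6 + 63/4))*16 = (33 + 39/4)*16 = (171/4)*16 = 684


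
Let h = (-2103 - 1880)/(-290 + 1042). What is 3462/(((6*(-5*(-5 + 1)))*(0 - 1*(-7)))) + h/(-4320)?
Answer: 18750229/4548096 ≈ 4.1227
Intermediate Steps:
h = -3983/752 ≈ -5.2965
3462/(((6*(-5*(-5 + 1)))*(0 - 1*(-7)))) + h/(-4320) = 3462/(((6*(-5*(-5 + 1)))*(0 - 1*(-7)))) - 3983/752/(-4320) = 3462/(((6*(-5*(-4)))*(0 + 7))) - 3983/752*(-1/4320) = 3462/(((6*20)*7)) + 3983/3248640 = 3462/((120*7)) + 3983/3248640 = 3462/840 + 3983/3248640 = 3462*(1/840) + 3983/3248640 = 577/140 + 3983/3248640 = 18750229/4548096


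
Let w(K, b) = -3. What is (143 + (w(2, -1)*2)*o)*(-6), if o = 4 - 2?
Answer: -786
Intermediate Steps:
o = 2
(143 + (w(2, -1)*2)*o)*(-6) = (143 - 3*2*2)*(-6) = (143 - 6*2)*(-6) = (143 - 12)*(-6) = 131*(-6) = -786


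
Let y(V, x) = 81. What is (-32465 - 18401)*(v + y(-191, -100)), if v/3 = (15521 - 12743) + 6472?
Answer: -1415651646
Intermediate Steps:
v = 27750 (v = 3*((15521 - 12743) + 6472) = 3*(2778 + 6472) = 3*9250 = 27750)
(-32465 - 18401)*(v + y(-191, -100)) = (-32465 - 18401)*(27750 + 81) = -50866*27831 = -1415651646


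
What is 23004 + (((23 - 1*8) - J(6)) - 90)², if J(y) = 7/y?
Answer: 1036993/36 ≈ 28805.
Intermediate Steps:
23004 + (((23 - 1*8) - J(6)) - 90)² = 23004 + (((23 - 1*8) - 7/6) - 90)² = 23004 + (((23 - 8) - 7/6) - 90)² = 23004 + ((15 - 1*7/6) - 90)² = 23004 + ((15 - 7/6) - 90)² = 23004 + (83/6 - 90)² = 23004 + (-457/6)² = 23004 + 208849/36 = 1036993/36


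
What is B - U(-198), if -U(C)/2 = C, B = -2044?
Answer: -2440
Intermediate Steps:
U(C) = -2*C
B - U(-198) = -2044 - (-2)*(-198) = -2044 - 1*396 = -2044 - 396 = -2440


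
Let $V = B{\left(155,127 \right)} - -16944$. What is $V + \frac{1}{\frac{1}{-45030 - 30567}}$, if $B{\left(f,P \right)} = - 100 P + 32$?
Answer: $-71321$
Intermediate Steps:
$B{\left(f,P \right)} = 32 - 100 P$
$V = 4276$ ($V = \left(32 - 12700\right) - -16944 = \left(32 - 12700\right) + 16944 = -12668 + 16944 = 4276$)
$V + \frac{1}{\frac{1}{-45030 - 30567}} = 4276 + \frac{1}{\frac{1}{-45030 - 30567}} = 4276 + \frac{1}{\frac{1}{-75597}} = 4276 + \frac{1}{- \frac{1}{75597}} = 4276 - 75597 = -71321$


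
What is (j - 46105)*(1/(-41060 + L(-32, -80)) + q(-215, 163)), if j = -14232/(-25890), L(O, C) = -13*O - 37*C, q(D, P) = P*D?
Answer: 262728210679094043/162606460 ≈ 1.6157e+9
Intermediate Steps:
q(D, P) = D*P
L(O, C) = -37*C - 13*O
j = 2372/4315 (j = -14232*(-1/25890) = 2372/4315 ≈ 0.54971)
(j - 46105)*(1/(-41060 + L(-32, -80)) + q(-215, 163)) = (2372/4315 - 46105)*(1/(-41060 + (-37*(-80) - 13*(-32))) - 215*163) = -198940703*(1/(-41060 + (2960 + 416)) - 35045)/4315 = -198940703*(1/(-41060 + 3376) - 35045)/4315 = -198940703*(1/(-37684) - 35045)/4315 = -198940703*(-1/37684 - 35045)/4315 = -198940703/4315*(-1320635781/37684) = 262728210679094043/162606460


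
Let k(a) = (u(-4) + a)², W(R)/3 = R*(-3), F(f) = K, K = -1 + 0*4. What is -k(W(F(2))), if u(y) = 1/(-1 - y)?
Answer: -784/9 ≈ -87.111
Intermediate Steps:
K = -1 (K = -1 + 0 = -1)
F(f) = -1
W(R) = -9*R (W(R) = 3*(R*(-3)) = 3*(-3*R) = -9*R)
k(a) = (⅓ + a)² (k(a) = (-1/(1 - 4) + a)² = (-1/(-3) + a)² = (-1*(-⅓) + a)² = (⅓ + a)²)
-k(W(F(2))) = -(1 + 3*(-9*(-1)))²/9 = -(1 + 3*9)²/9 = -(1 + 27)²/9 = -28²/9 = -784/9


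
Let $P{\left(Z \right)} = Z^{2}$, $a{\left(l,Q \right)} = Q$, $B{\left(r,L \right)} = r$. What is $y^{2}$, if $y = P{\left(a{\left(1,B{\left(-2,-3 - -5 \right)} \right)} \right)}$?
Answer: $16$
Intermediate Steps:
$y = 4$ ($y = \left(-2\right)^{2} = 4$)
$y^{2} = 4^{2} = 16$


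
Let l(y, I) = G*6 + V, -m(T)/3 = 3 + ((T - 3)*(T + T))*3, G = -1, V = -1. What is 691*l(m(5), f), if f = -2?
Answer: -4837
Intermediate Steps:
m(T) = -9 - 18*T*(-3 + T) (m(T) = -3*(3 + ((T - 3)*(T + T))*3) = -3*(3 + ((-3 + T)*(2*T))*3) = -3*(3 + (2*T*(-3 + T))*3) = -3*(3 + 6*T*(-3 + T)) = -9 - 18*T*(-3 + T))
l(y, I) = -7 (l(y, I) = -1*6 - 1 = -6 - 1 = -7)
691*l(m(5), f) = 691*(-7) = -4837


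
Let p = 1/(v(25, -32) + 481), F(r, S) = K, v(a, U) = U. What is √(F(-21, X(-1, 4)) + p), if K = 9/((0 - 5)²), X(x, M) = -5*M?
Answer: √1825634/2245 ≈ 0.60185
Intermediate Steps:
K = 9/25 (K = 9/((-5)²) = 9/25 ≈ 0.36000)
F(r, S) = 9/25
p = 1/449 (p = 1/(-32 + 481) = 1/449 ≈ 0.0022272)
√(F(-21, X(-1, 4)) + p) = √(9/25 + 1/449) = √(4066/11225) = √1825634/2245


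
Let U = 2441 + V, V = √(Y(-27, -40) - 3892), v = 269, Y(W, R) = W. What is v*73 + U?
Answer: 22078 + I*√3919 ≈ 22078.0 + 62.602*I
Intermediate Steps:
V = I*√3919 (V = √(-27 - 3892) = √(-3919) = I*√3919 ≈ 62.602*I)
U = 2441 + I*√3919 ≈ 2441.0 + 62.602*I
v*73 + U = 269*73 + (2441 + I*√3919) = 19637 + (2441 + I*√3919) = 22078 + I*√3919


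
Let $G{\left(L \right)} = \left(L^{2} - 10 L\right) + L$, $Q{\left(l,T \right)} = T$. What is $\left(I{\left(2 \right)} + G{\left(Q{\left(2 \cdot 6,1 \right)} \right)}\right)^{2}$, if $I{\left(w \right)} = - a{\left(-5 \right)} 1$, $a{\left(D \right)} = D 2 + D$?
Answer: $49$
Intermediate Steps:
$a{\left(D \right)} = 3 D$ ($a{\left(D \right)} = 2 D + D = 3 D$)
$G{\left(L \right)} = L^{2} - 9 L$
$I{\left(w \right)} = 15$ ($I{\left(w \right)} = - 3 \left(-5\right) 1 = \left(-1\right) \left(-15\right) 1 = 15 \cdot 1 = 15$)
$\left(I{\left(2 \right)} + G{\left(Q{\left(2 \cdot 6,1 \right)} \right)}\right)^{2} = \left(15 + 1 \left(-9 + 1\right)\right)^{2} = \left(15 + 1 \left(-8\right)\right)^{2} = \left(15 - 8\right)^{2} = 7^{2} = 49$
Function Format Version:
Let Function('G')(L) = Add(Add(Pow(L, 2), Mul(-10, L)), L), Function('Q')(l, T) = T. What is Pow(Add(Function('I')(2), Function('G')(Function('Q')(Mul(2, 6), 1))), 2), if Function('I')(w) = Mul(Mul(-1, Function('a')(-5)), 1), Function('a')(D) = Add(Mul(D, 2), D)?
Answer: 49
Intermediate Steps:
Function('a')(D) = Mul(3, D) (Function('a')(D) = Add(Mul(2, D), D) = Mul(3, D))
Function('G')(L) = Add(Pow(L, 2), Mul(-9, L))
Function('I')(w) = 15 (Function('I')(w) = Mul(Mul(-1, Mul(3, -5)), 1) = Mul(Mul(-1, -15), 1) = Mul(15, 1) = 15)
Pow(Add(Function('I')(2), Function('G')(Function('Q')(Mul(2, 6), 1))), 2) = Pow(Add(15, Mul(1, Add(-9, 1))), 2) = Pow(Add(15, Mul(1, -8)), 2) = Pow(Add(15, -8), 2) = Pow(7, 2) = 49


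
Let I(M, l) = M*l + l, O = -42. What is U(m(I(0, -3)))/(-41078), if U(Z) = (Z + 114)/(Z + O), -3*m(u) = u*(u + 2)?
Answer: 113/1766354 ≈ 6.3974e-5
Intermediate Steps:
I(M, l) = l + M*l
m(u) = -u*(2 + u)/3 (m(u) = -u*(u + 2)/3 = -u*(2 + u)/3)
U(Z) = (114 + Z)/(-42 + Z) (U(Z) = (Z + 114)/(Z - 42) = (114 + Z)/(-42 + Z))
U(m(I(0, -3)))/(-41078) = ((114 - (-3*(1 + 0))*(2 - 3*(1 + 0))/3)/(-42 - (-3*(1 + 0))*(2 - 3*(1 + 0))/3))/(-41078) = ((114 - (-3*1)*(2 - 3*1)/3)/(-42 - (-3*1)*(2 - 3*1)/3))*(-1/41078) = ((114 - ⅓*(-3)*(2 - 3))/(-42 - ⅓*(-3)*(2 - 3)))*(-1/41078) = ((114 - ⅓*(-3)*(-1))/(-42 - ⅓*(-3)*(-1)))*(-1/41078) = ((114 - 1)/(-42 - 1))*(-1/41078) = (113/(-43))*(-1/41078) = -1/43*113*(-1/41078) = -113/43*(-1/41078) = 113/1766354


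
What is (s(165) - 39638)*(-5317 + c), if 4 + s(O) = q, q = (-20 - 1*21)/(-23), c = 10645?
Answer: -4857670800/23 ≈ -2.1120e+8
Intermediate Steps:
q = 41/23 (q = (-20 - 21)*(-1/23) = -41*(-1/23) = 41/23 ≈ 1.7826)
s(O) = -51/23 (s(O) = -4 + 41/23 = -51/23)
(s(165) - 39638)*(-5317 + c) = (-51/23 - 39638)*(-5317 + 10645) = -911725/23*5328 = -4857670800/23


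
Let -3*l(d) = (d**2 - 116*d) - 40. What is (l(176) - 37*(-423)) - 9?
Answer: 36406/3 ≈ 12135.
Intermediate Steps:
l(d) = 40/3 - d**2/3 + 116*d/3 (l(d) = -((d**2 - 116*d) - 40)/3 = -(-40 + d**2 - 116*d)/3 = 40/3 - d**2/3 + 116*d/3)
(l(176) - 37*(-423)) - 9 = ((40/3 - 1/3*176**2 + (116/3)*176) - 37*(-423)) - 9 = ((40/3 - 1/3*30976 + 20416/3) + 15651) - 9 = ((40/3 - 30976/3 + 20416/3) + 15651) - 9 = (-10520/3 + 15651) - 9 = 36433/3 - 9 = 36406/3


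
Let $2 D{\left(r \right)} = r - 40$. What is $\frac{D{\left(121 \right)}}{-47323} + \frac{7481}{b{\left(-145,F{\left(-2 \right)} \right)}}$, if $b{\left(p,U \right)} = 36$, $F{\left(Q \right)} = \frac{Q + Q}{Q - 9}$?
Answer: $\frac{354021905}{1703628} \approx 207.8$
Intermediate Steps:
$D{\left(r \right)} = -20 + \frac{r}{2}$ ($D{\left(r \right)} = \frac{r - 40}{2} = \frac{-40 + r}{2} = -20 + \frac{r}{2}$)
$F{\left(Q \right)} = \frac{2 Q}{-9 + Q}$
$\frac{D{\left(121 \right)}}{-47323} + \frac{7481}{b{\left(-145,F{\left(-2 \right)} \right)}} = \frac{-20 + \frac{1}{2} \cdot 121}{-47323} + \frac{7481}{36} = \left(-20 + \frac{121}{2}\right) \left(- \frac{1}{47323}\right) + 7481 \cdot \frac{1}{36} = \frac{81}{2} \left(- \frac{1}{47323}\right) + \frac{7481}{36} = - \frac{81}{94646} + \frac{7481}{36} = \frac{354021905}{1703628}$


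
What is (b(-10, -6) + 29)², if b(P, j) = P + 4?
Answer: 529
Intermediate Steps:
b(P, j) = 4 + P
(b(-10, -6) + 29)² = ((4 - 10) + 29)² = (-6 + 29)² = 23² = 529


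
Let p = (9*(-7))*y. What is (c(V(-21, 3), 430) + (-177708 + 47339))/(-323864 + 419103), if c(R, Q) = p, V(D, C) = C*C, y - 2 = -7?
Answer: -130054/95239 ≈ -1.3656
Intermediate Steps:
y = -5 (y = 2 - 7 = -5)
V(D, C) = C²
p = 315 (p = (9*(-7))*(-5) = -63*(-5) = 315)
c(R, Q) = 315
(c(V(-21, 3), 430) + (-177708 + 47339))/(-323864 + 419103) = (315 + (-177708 + 47339))/(-323864 + 419103) = (315 - 130369)/95239 = -130054*1/95239 = -130054/95239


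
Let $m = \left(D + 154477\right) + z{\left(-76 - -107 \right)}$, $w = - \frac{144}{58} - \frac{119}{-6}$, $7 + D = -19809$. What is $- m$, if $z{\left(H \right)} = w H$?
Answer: $- \frac{23524603}{174} \approx -1.352 \cdot 10^{5}$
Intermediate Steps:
$D = -19816$ ($D = -7 - 19809 = -19816$)
$w = \frac{3019}{174}$ ($w = \left(-144\right) \frac{1}{58} - - \frac{119}{6} = - \frac{72}{29} + \frac{119}{6} = \frac{3019}{174} \approx 17.351$)
$z{\left(H \right)} = \frac{3019 H}{174}$
$m = \frac{23524603}{174}$ ($m = \left(-19816 + 154477\right) + \frac{3019 \left(-76 - -107\right)}{174} = 134661 + \frac{3019 \left(-76 + 107\right)}{174} = 134661 + \frac{3019}{174} \cdot 31 = 134661 + \frac{93589}{174} = \frac{23524603}{174} \approx 1.352 \cdot 10^{5}$)
$- m = \left(-1\right) \frac{23524603}{174} = - \frac{23524603}{174}$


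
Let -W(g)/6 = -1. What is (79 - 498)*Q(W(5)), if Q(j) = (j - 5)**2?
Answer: -419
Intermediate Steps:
W(g) = 6 (W(g) = -6*(-1) = 6)
Q(j) = (-5 + j)**2
(79 - 498)*Q(W(5)) = (79 - 498)*(-5 + 6)**2 = -419*1**2 = -419*1 = -419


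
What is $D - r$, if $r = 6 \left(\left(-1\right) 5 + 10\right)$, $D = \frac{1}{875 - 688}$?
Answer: $- \frac{5609}{187} \approx -29.995$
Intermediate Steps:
$D = \frac{1}{187} \approx 0.0053476$
$r = 30$ ($r = 6 \left(-5 + 10\right) = 6 \cdot 5 = 30$)
$D - r = \frac{1}{187} - 30 = - \frac{5609}{187}$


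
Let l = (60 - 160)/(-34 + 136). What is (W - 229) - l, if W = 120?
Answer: -5509/51 ≈ -108.02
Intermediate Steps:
l = -50/51 (l = -100/102 = -100*1/102 = -50/51 ≈ -0.98039)
(W - 229) - l = (120 - 229) - 1*(-50/51) = -109 + 50/51 = -5509/51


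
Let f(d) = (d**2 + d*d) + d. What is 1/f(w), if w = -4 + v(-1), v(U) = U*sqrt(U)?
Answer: 26/901 - 15*I/901 ≈ 0.028857 - 0.016648*I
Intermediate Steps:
v(U) = U**(3/2)
w = -4 - I (w = -4 + (-1)**(3/2) = -4 - I ≈ -4.0 - 1.0*I)
f(d) = d + 2*d**2 (f(d) = (d**2 + d**2) + d = 2*d**2 + d = d + 2*d**2)
1/f(w) = 1/((-4 - I)*(1 + 2*(-4 - I))) = 1/((-4 - I)*(1 + (-8 - 2*I))) = 1/((-4 - I)*(-7 - 2*I)) = 1/((-7 - 2*I)*(-4 - I)) = (-7 + 2*I)*(-4 + I)/901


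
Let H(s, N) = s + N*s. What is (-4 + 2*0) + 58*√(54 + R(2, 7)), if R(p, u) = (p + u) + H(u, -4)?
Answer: -4 + 58*√42 ≈ 371.88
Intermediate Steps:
R(p, u) = p - 2*u (R(p, u) = (p + u) + u*(1 - 4) = (p + u) + u*(-3) = (p + u) - 3*u = p - 2*u)
(-4 + 2*0) + 58*√(54 + R(2, 7)) = (-4 + 2*0) + 58*√(54 + (2 - 2*7)) = (-4 + 0) + 58*√(54 + (2 - 14)) = -4 + 58*√(54 - 12) = -4 + 58*√42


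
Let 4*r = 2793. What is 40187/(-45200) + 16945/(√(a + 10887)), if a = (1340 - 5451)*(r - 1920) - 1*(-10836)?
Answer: -40187/45200 + 33890*√20177349/20177349 ≈ 6.6556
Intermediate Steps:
r = 2793/4 (r = (¼)*2793 = 2793/4 ≈ 698.25)
a = 20133801/4 (a = (1340 - 5451)*(2793/4 - 1920) - 1*(-10836) = -4111*(-4887/4) + 10836 = 20090457/4 + 10836 = 20133801/4 ≈ 5.0334e+6)
40187/(-45200) + 16945/(√(a + 10887)) = 40187/(-45200) + 16945/(√(20133801/4 + 10887)) = 40187*(-1/45200) + 16945/(√(20177349/4)) = -40187/45200 + 16945/((√20177349/2)) = -40187/45200 + 16945*(2*√20177349/20177349) = -40187/45200 + 33890*√20177349/20177349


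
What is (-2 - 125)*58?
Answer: -7366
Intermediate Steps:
(-2 - 125)*58 = -127*58 = -7366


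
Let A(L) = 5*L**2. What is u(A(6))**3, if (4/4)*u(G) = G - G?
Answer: 0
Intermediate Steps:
u(G) = 0 (u(G) = G - G = 0)
u(A(6))**3 = 0**3 = 0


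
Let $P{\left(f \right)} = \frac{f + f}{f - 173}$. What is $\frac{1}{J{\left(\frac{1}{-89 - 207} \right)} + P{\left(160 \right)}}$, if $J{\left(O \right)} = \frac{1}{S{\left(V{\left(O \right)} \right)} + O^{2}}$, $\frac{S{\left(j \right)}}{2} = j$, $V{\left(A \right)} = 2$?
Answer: $- \frac{4556045}{111009792} \approx -0.041042$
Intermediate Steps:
$P{\left(f \right)} = \frac{2 f}{-173 + f}$
$S{\left(j \right)} = 2 j$
$J{\left(O \right)} = \frac{1}{4 + O^{2}}$ ($J{\left(O \right)} = \frac{1}{2 \cdot 2 + O^{2}} = \frac{1}{4 + O^{2}}$)
$\frac{1}{J{\left(\frac{1}{-89 - 207} \right)} + P{\left(160 \right)}} = \frac{1}{\frac{1}{4 + \left(\frac{1}{-89 - 207}\right)^{2}} + 2 \cdot 160 \frac{1}{-173 + 160}} = \frac{1}{\frac{1}{4 + \left(\frac{1}{-296}\right)^{2}} + 2 \cdot 160 \frac{1}{-13}} = \frac{1}{\frac{1}{4 + \left(- \frac{1}{296}\right)^{2}} + 2 \cdot 160 \left(- \frac{1}{13}\right)} = \frac{1}{\frac{1}{4 + \frac{1}{87616}} - \frac{320}{13}} = \frac{1}{\frac{1}{\frac{350465}{87616}} - \frac{320}{13}} = \frac{1}{\frac{87616}{350465} - \frac{320}{13}} = \frac{1}{- \frac{111009792}{4556045}} = - \frac{4556045}{111009792}$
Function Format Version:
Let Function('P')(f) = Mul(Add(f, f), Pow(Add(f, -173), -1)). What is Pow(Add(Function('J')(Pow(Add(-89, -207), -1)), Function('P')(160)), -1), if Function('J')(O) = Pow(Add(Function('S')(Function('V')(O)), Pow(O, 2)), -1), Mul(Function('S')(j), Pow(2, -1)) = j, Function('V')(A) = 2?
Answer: Rational(-4556045, 111009792) ≈ -0.041042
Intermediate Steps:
Function('P')(f) = Mul(2, f, Pow(Add(-173, f), -1)) (Function('P')(f) = Mul(Mul(2, f), Pow(Add(-173, f), -1)) = Mul(2, f, Pow(Add(-173, f), -1)))
Function('S')(j) = Mul(2, j)
Function('J')(O) = Pow(Add(4, Pow(O, 2)), -1) (Function('J')(O) = Pow(Add(Mul(2, 2), Pow(O, 2)), -1) = Pow(Add(4, Pow(O, 2)), -1))
Pow(Add(Function('J')(Pow(Add(-89, -207), -1)), Function('P')(160)), -1) = Pow(Add(Pow(Add(4, Pow(Pow(Add(-89, -207), -1), 2)), -1), Mul(2, 160, Pow(Add(-173, 160), -1))), -1) = Pow(Add(Pow(Add(4, Pow(Pow(-296, -1), 2)), -1), Mul(2, 160, Pow(-13, -1))), -1) = Pow(Add(Pow(Add(4, Pow(Rational(-1, 296), 2)), -1), Mul(2, 160, Rational(-1, 13))), -1) = Pow(Add(Pow(Add(4, Rational(1, 87616)), -1), Rational(-320, 13)), -1) = Pow(Add(Pow(Rational(350465, 87616), -1), Rational(-320, 13)), -1) = Pow(Add(Rational(87616, 350465), Rational(-320, 13)), -1) = Pow(Rational(-111009792, 4556045), -1) = Rational(-4556045, 111009792)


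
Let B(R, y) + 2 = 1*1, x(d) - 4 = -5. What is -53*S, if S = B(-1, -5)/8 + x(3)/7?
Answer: 795/56 ≈ 14.196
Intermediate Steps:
x(d) = -1 (x(d) = 4 - 5 = -1)
B(R, y) = -1 (B(R, y) = -2 + 1*1 = -2 + 1 = -1)
S = -15/56 (S = -1/8 - 1/7 = -1*⅛ - 1*⅐ = -⅛ - ⅐ = -15/56 ≈ -0.26786)
-53*S = -53*(-15/56) = 795/56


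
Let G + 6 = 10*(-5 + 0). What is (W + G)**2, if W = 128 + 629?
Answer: 491401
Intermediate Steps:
G = -56 (G = -6 + 10*(-5 + 0) = -6 + 10*(-5) = -6 - 50 = -56)
W = 757
(W + G)**2 = (757 - 56)**2 = 701**2 = 491401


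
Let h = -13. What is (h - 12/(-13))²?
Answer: 24649/169 ≈ 145.85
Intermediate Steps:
(h - 12/(-13))² = (-13 - 12/(-13))² = (-13 - 12*(-1/13))² = (-13 + 12/13)² = (-157/13)² = 24649/169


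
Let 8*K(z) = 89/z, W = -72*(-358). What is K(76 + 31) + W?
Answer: 22064345/856 ≈ 25776.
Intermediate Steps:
W = 25776
K(z) = 89/(8*z) (K(z) = (89/z)/8 = 89/(8*z))
K(76 + 31) + W = 89/(8*(76 + 31)) + 25776 = (89/8)/107 + 25776 = (89/8)*(1/107) + 25776 = 89/856 + 25776 = 22064345/856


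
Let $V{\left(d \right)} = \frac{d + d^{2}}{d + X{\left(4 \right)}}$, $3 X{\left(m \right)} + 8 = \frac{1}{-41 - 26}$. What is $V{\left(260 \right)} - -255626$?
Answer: $\frac{1470598162}{5747} \approx 2.5589 \cdot 10^{5}$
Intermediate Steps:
$X{\left(m \right)} = - \frac{179}{67}$ ($X{\left(m \right)} = - \frac{8}{3} + \frac{1}{3 \left(-41 - 26\right)} = - \frac{8}{3} + \frac{1}{3 \left(-67\right)} = - \frac{8}{3} + \frac{1}{3} \left(- \frac{1}{67}\right) = - \frac{8}{3} - \frac{1}{201} = - \frac{179}{67}$)
$V{\left(d \right)} = \frac{d + d^{2}}{- \frac{179}{67} + d}$ ($V{\left(d \right)} = \frac{d + d^{2}}{d - \frac{179}{67}} = \frac{d + d^{2}}{- \frac{179}{67} + d}$)
$V{\left(260 \right)} - -255626 = 67 \cdot 260 \frac{1}{-179 + 67 \cdot 260} \left(1 + 260\right) - -255626 = 67 \cdot 260 \frac{1}{-179 + 17420} \cdot 261 + 255626 = 67 \cdot 260 \cdot \frac{1}{17241} \cdot 261 + 255626 = \frac{1515540}{5747} + 255626 = \frac{1470598162}{5747}$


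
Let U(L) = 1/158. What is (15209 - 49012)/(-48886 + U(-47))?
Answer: 5340874/7723987 ≈ 0.69147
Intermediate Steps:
U(L) = 1/158
(15209 - 49012)/(-48886 + U(-47)) = (15209 - 49012)/(-48886 + 1/158) = -33803/(-7723987/158) = -33803*(-158/7723987) = 5340874/7723987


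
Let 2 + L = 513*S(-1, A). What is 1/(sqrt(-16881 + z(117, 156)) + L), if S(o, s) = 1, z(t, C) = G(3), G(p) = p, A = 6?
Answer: 511/277999 - I*sqrt(16878)/277999 ≈ 0.0018381 - 0.00046732*I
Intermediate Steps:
z(t, C) = 3
L = 511 (L = -2 + 513*1 = -2 + 513 = 511)
1/(sqrt(-16881 + z(117, 156)) + L) = 1/(sqrt(-16881 + 3) + 511) = 1/(sqrt(-16878) + 511) = 1/(I*sqrt(16878) + 511) = 1/(511 + I*sqrt(16878))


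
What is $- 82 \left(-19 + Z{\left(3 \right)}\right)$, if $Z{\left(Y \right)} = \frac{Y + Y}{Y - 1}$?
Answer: $1312$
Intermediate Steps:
$Z{\left(Y \right)} = \frac{2 Y}{-1 + Y}$
$- 82 \left(-19 + Z{\left(3 \right)}\right) = - 82 \left(-19 + 2 \cdot 3 \frac{1}{-1 + 3}\right) = - 82 \left(-19 + 2 \cdot 3 \cdot \frac{1}{2}\right) = - 82 \left(-19 + 3\right) = \left(-82\right) \left(-16\right) = 1312$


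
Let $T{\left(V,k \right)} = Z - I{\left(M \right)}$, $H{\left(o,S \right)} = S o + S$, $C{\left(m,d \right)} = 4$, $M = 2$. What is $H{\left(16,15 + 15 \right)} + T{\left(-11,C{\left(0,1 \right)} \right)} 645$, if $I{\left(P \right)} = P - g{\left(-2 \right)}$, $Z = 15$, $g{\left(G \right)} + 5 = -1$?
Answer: $5025$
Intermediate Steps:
$g{\left(G \right)} = -6$ ($g{\left(G \right)} = -5 - 1 = -6$)
$H{\left(o,S \right)} = S + S o$
$I{\left(P \right)} = 6 + P$ ($I{\left(P \right)} = P - -6 = P + 6 = 6 + P$)
$T{\left(V,k \right)} = 7$ ($T{\left(V,k \right)} = 15 - \left(6 + 2\right) = 15 - 8 = 7$)
$H{\left(16,15 + 15 \right)} + T{\left(-11,C{\left(0,1 \right)} \right)} 645 = \left(15 + 15\right) \left(1 + 16\right) + 7 \cdot 645 = 30 \cdot 17 + 4515 = 510 + 4515 = 5025$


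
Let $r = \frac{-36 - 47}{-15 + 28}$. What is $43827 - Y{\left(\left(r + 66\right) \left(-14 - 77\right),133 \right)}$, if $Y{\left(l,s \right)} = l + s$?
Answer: $49119$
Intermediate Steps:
$r = - \frac{83}{13} \approx -6.3846$
$43827 - Y{\left(\left(r + 66\right) \left(-14 - 77\right),133 \right)} = 43827 - \left(\left(- \frac{83}{13} + 66\right) \left(-14 - 77\right) + 133\right) = 43827 - \left(\frac{775}{13} \left(-91\right) + 133\right) = 43827 - \left(-5425 + 133\right) = 43827 - -5292 = 43827 + 5292 = 49119$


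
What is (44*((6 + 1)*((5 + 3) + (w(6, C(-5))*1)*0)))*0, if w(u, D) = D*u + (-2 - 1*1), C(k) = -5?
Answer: 0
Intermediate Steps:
w(u, D) = -3 + D*u (w(u, D) = D*u + (-2 - 1) = D*u - 3 = -3 + D*u)
(44*((6 + 1)*((5 + 3) + (w(6, C(-5))*1)*0)))*0 = (44*((6 + 1)*((5 + 3) + ((-3 - 5*6)*1)*0)))*0 = (44*(7*(8 + ((-3 - 30)*1)*0)))*0 = (44*(7*(8 - 33*1*0)))*0 = (44*(7*(8 - 33*0)))*0 = (44*(7*(8 + 0)))*0 = (44*(7*8))*0 = (44*56)*0 = 2464*0 = 0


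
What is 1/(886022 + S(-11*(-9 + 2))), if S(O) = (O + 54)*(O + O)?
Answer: 1/906196 ≈ 1.1035e-6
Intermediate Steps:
S(O) = 2*O*(54 + O) (S(O) = (54 + O)*(2*O) = 2*O*(54 + O))
1/(886022 + S(-11*(-9 + 2))) = 1/(886022 + 2*(-11*(-9 + 2))*(54 - 11*(-9 + 2))) = 1/(886022 + 2*(-11*(-7))*(54 - 11*(-7))) = 1/(886022 + 2*77*(54 + 77)) = 1/(886022 + 2*77*131) = 1/(886022 + 20174) = 1/906196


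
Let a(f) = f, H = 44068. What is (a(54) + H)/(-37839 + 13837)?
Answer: -22061/12001 ≈ -1.8383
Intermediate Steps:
(a(54) + H)/(-37839 + 13837) = (54 + 44068)/(-37839 + 13837) = 44122/(-24002) = 44122*(-1/24002) = -22061/12001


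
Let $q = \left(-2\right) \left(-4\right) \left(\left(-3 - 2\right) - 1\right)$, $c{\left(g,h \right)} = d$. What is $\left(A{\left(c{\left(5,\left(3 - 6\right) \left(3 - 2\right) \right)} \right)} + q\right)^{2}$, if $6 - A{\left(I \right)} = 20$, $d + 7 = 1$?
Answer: $3844$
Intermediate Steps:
$d = -6$ ($d = -7 + 1 = -6$)
$c{\left(g,h \right)} = -6$
$q = -48$ ($q = 8 \left(-5 - 1\right) = 8 \left(-6\right) = -48$)
$A{\left(I \right)} = -14$ ($A{\left(I \right)} = 6 - 20 = -14$)
$\left(A{\left(c{\left(5,\left(3 - 6\right) \left(3 - 2\right) \right)} \right)} + q\right)^{2} = \left(-14 - 48\right)^{2} = \left(-62\right)^{2} = 3844$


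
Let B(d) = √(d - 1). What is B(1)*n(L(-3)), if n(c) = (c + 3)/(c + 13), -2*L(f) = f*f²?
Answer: 0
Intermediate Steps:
L(f) = -f³/2 (L(f) = -f*f²/2 = -f³/2)
B(d) = √(-1 + d)
n(c) = (3 + c)/(13 + c)
B(1)*n(L(-3)) = √(-1 + 1)*((3 - ½*(-3)³)/(13 - ½*(-3)³)) = √0*((3 - ½*(-27))/(13 - ½*(-27))) = 0*((3 + 27/2)/(13 + 27/2)) = 0*((33/2)/(53/2)) = 0*((2/53)*(33/2)) = 0*(33/53) = 0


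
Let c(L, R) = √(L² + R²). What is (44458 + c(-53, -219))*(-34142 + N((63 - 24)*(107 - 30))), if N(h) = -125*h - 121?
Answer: -18211686204 - 409638*√50770 ≈ -1.8304e+10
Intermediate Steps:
N(h) = -121 - 125*h
(44458 + c(-53, -219))*(-34142 + N((63 - 24)*(107 - 30))) = (44458 + √((-53)² + (-219)²))*(-34142 + (-121 - 125*(63 - 24)*(107 - 30))) = (44458 + √(2809 + 47961))*(-34142 + (-121 - 4875*77)) = (44458 + √50770)*(-34142 + (-121 - 125*3003)) = (44458 + √50770)*(-34142 + (-121 - 375375)) = (44458 + √50770)*(-34142 - 375496) = (44458 + √50770)*(-409638) = -18211686204 - 409638*√50770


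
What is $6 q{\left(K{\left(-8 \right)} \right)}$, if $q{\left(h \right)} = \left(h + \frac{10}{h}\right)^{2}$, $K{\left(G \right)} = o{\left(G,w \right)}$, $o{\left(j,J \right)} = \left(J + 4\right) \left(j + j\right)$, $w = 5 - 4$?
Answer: $\frac{1232643}{32} \approx 38520.0$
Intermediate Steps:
$w = 1$
$o{\left(j,J \right)} = 2 j \left(4 + J\right)$ ($o{\left(j,J \right)} = \left(4 + J\right) 2 j = 2 j \left(4 + J\right)$)
$K{\left(G \right)} = 10 G$ ($K{\left(G \right)} = 2 G \left(4 + 1\right) = 2 G 5 = 10 G$)
$6 q{\left(K{\left(-8 \right)} \right)} = 6 \frac{\left(10 + \left(10 \left(-8\right)\right)^{2}\right)^{2}}{6400} = 6 \frac{\left(10 + \left(-80\right)^{2}\right)^{2}}{6400} = 6 \frac{\left(10 + 6400\right)^{2}}{6400} = 6 \frac{6410^{2}}{6400} = 6 \cdot \frac{1}{6400} \cdot 41088100 = 6 \cdot \frac{410881}{64} = \frac{1232643}{32}$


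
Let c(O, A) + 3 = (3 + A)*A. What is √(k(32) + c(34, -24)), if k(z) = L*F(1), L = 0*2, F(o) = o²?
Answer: √501 ≈ 22.383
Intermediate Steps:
L = 0
c(O, A) = -3 + A*(3 + A) (c(O, A) = -3 + (3 + A)*A = -3 + A*(3 + A))
k(z) = 0 (k(z) = 0*1² = 0*1 = 0)
√(k(32) + c(34, -24)) = √(0 + (-3 + (-24)² + 3*(-24))) = √(0 + (-3 + 576 - 72)) = √(0 + 501) = √501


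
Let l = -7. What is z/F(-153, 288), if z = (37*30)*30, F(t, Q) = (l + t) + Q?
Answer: 8325/32 ≈ 260.16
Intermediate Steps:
F(t, Q) = -7 + Q + t (F(t, Q) = (-7 + t) + Q = -7 + Q + t)
z = 33300 (z = 1110*30 = 33300)
z/F(-153, 288) = 33300/(-7 + 288 - 153) = 33300/128 = 33300*(1/128) = 8325/32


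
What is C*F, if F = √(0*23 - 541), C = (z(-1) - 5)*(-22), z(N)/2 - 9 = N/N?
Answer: -330*I*√541 ≈ -7675.6*I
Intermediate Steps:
z(N) = 20 (z(N) = 18 + 2*(N/N) = 18 + 2*1 = 18 + 2 = 20)
C = -330 (C = (20 - 5)*(-22) = 15*(-22) = -330)
F = I*√541 (F = √(0 - 541) = √(-541) = I*√541 ≈ 23.259*I)
C*F = -330*I*√541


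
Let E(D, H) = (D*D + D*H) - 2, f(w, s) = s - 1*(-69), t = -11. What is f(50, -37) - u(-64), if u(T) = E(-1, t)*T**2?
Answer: -40928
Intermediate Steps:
f(w, s) = 69 + s (f(w, s) = s + 69 = 69 + s)
E(D, H) = -2 + D**2 + D*H (E(D, H) = (D**2 + D*H) - 2 = -2 + D**2 + D*H)
u(T) = 10*T**2 (u(T) = (-2 + (-1)**2 - 1*(-11))*T**2 = (-2 + 1 + 11)*T**2 = 10*T**2)
f(50, -37) - u(-64) = (69 - 37) - 10*(-64)**2 = 32 - 10*4096 = 32 - 1*40960 = 32 - 40960 = -40928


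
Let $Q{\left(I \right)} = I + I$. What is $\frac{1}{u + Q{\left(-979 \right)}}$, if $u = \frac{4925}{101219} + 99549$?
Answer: $\frac{101219}{9878068354} \approx 1.0247 \cdot 10^{-5}$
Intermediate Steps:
$Q{\left(I \right)} = 2 I$
$u = \frac{10076255156}{101219}$ ($u = 4925 \cdot \frac{1}{101219} + 99549 = \frac{4925}{101219} + 99549 = \frac{10076255156}{101219} \approx 99549.0$)
$\frac{1}{u + Q{\left(-979 \right)}} = \frac{1}{\frac{10076255156}{101219} + 2 \left(-979\right)} = \frac{1}{\frac{10076255156}{101219} - 1958} = \frac{1}{\frac{9878068354}{101219}} = \frac{101219}{9878068354}$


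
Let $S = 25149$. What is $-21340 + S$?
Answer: $3809$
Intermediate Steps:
$-21340 + S = -21340 + 25149 = 3809$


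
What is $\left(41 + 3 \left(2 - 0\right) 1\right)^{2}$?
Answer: $2209$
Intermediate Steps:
$\left(41 + 3 \left(2 - 0\right) 1\right)^{2} = \left(41 + 3 \left(2 + 0\right) 1\right)^{2} = \left(41 + 3 \cdot 2 \cdot 1\right)^{2} = \left(41 + 6 \cdot 1\right)^{2} = \left(41 + 6\right)^{2} = 47^{2} = 2209$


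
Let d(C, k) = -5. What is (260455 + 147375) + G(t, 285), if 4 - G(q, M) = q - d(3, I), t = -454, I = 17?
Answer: 408283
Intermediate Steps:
G(q, M) = -1 - q (G(q, M) = 4 - (q - 1*(-5)) = 4 - (q + 5) = 4 - (5 + q) = 4 + (-5 - q) = -1 - q)
(260455 + 147375) + G(t, 285) = (260455 + 147375) + (-1 - 1*(-454)) = 407830 + (-1 + 454) = 407830 + 453 = 408283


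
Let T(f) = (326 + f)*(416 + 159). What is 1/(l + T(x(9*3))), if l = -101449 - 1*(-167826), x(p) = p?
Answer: 1/269352 ≈ 3.7126e-6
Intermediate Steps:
T(f) = 187450 + 575*f (T(f) = (326 + f)*575 = 187450 + 575*f)
l = 66377 (l = -101449 + 167826 = 66377)
1/(l + T(x(9*3))) = 1/(66377 + (187450 + 575*(9*3))) = 1/(66377 + (187450 + 575*27)) = 1/(66377 + (187450 + 15525)) = 1/(66377 + 202975) = 1/269352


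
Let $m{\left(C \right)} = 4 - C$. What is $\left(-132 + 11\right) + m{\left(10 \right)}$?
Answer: $-127$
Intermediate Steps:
$\left(-132 + 11\right) + m{\left(10 \right)} = \left(-132 + 11\right) + \left(4 - 10\right) = -121 + \left(4 - 10\right) = -121 - 6 = -127$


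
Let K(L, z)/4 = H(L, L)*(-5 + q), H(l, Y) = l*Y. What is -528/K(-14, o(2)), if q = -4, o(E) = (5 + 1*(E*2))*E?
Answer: 11/147 ≈ 0.074830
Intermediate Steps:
o(E) = E*(5 + 2*E) (o(E) = (5 + 1*(2*E))*E = (5 + 2*E)*E = E*(5 + 2*E))
H(l, Y) = Y*l
K(L, z) = -36*L**2 (K(L, z) = 4*((L*L)*(-5 - 4)) = 4*(L**2*(-9)) = 4*(-9*L**2) = -36*L**2)
-528/K(-14, o(2)) = -528/((-36*(-14)**2)) = -528/((-36*196)) = -528/(-7056) = -528*(-1/7056) = 11/147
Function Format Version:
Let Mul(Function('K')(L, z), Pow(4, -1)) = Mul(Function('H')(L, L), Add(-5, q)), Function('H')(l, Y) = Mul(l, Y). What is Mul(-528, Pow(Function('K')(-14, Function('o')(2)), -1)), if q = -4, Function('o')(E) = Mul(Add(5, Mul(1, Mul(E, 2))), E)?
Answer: Rational(11, 147) ≈ 0.074830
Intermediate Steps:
Function('o')(E) = Mul(E, Add(5, Mul(2, E))) (Function('o')(E) = Mul(Add(5, Mul(1, Mul(2, E))), E) = Mul(Add(5, Mul(2, E)), E) = Mul(E, Add(5, Mul(2, E))))
Function('H')(l, Y) = Mul(Y, l)
Function('K')(L, z) = Mul(-36, Pow(L, 2)) (Function('K')(L, z) = Mul(4, Mul(Mul(L, L), Add(-5, -4))) = Mul(4, Mul(Pow(L, 2), -9)) = Mul(4, Mul(-9, Pow(L, 2))) = Mul(-36, Pow(L, 2)))
Mul(-528, Pow(Function('K')(-14, Function('o')(2)), -1)) = Mul(-528, Pow(Mul(-36, Pow(-14, 2)), -1)) = Mul(-528, Pow(Mul(-36, 196), -1)) = Mul(-528, Pow(-7056, -1)) = Mul(-528, Rational(-1, 7056)) = Rational(11, 147)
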